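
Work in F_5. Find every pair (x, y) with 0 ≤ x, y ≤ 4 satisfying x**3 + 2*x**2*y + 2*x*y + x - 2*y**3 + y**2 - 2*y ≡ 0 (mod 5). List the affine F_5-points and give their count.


Affine F_5-points: {(0, 0), (0, 4), (2, 0), (2, 3), (3, 0), (4, 1)}; count = 6.

For each of the 25 pairs (x, y) ∈ F_5², evaluate f(x, y) mod 5. Record the zeros.
  x = 0: [0↦0, 1↦2, 2↦4, 3↦4, 4↦0]  zeros at y ∈ {0, 4}
  x = 1: [0↦2, 1↦3, 2↦4, 3↦3, 4↦3]  zeros at y ∈ ∅
  x = 2: [0↦0, 1↦4, 2↦3, 3↦0, 4↦3]  zeros at y ∈ {0, 3}
  x = 3: [0↦0, 1↦1, 2↦2, 3↦1, 4↦1]  zeros at y ∈ {0}
  x = 4: [0↦3, 1↦0, 2↦2, 3↦2, 4↦3]  zeros at y ∈ {1}
Collecting zeros: affine points = {(0, 0), (0, 4), (2, 0), (2, 3), (3, 0), (4, 1)}.
Total count |C(F_5)_aff| = 6.


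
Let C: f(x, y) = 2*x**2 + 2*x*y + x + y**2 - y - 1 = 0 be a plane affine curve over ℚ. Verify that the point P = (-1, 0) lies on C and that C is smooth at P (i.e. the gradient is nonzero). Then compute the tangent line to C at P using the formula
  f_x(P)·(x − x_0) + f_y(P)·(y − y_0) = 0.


Tangent line at P: -3*x - 3*y - 3 = 0.

Step 1: f(-1, 0) = 0, so P lies on C.
Step 2: partial derivatives
  f_x(x, y) = 4*x + 2*y + 1, f_y(x, y) = 2*x + 2*y - 1.
  f_x(P) = -3, f_y(P) = -3 (gradient nonzero, so P is smooth).
Step 3: tangent line at P: -3·(x − -1) + -3·(y − 0) = 0.
Expanding: -3*x - 3*y - 3 = 0.


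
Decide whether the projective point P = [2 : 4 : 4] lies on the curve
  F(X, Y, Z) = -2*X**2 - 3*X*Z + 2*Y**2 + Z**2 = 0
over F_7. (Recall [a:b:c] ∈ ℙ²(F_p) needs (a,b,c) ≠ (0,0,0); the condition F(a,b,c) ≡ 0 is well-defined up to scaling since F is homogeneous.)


F(2,4,4) ≡ 2 (mod 7); P is NOT on the curve.

Evaluate F(2, 4, 4) term-by-term (mod 7).
  -2*X**2 ↦ -2·4·1·1 = -8
  -3*X*Z ↦ -3·2·1·4 = -24
  2*Y**2 ↦ 2·1·16·1 = 32
  Z**2 ↦ 1·1·1·16 = 16
Sum: F(2, 4, 4) = (-8) + (-24) + (32) + (16) = 16.
Reducing mod 7: 16 ≡ 2 (mod 7).
Since F(a, b, c) ≡ 2 ≠ 0 (mod 7), P does NOT lie on the curve.


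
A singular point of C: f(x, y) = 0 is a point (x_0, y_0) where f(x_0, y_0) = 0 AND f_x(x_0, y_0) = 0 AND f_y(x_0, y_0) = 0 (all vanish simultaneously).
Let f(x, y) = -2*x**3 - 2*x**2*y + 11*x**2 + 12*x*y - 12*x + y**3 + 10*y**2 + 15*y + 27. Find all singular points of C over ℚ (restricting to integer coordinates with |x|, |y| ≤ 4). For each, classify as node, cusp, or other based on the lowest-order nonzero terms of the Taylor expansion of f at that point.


Singular points: {(3, -3)}; classification: node.

Compute partial derivatives:
  f_x = -6*x**2 - 4*x*y + 22*x + 12*y - 12.
  f_y = -2*x**2 + 12*x + 3*y**2 + 20*y + 15.
Scan x_0 ∈ {−4, ..., 4}. For each x_0, f_y(x_0, y) is a polynomial in y; find its integer roots y ∈ {−4, ..., 4}, then test f_x and f at those candidates.
  x = -4: f_y(-4, y) = 3*y**2 + 20*y - 65; no integer root y with |y| ≤ 4.
  x = -3: f_y(-3, y) = 3*y**2 + 20*y - 39; no integer root y with |y| ≤ 4.
  x = -2: f_y(-2, y) = 3*y**2 + 20*y - 17; no integer root y with |y| ≤ 4.
  x = -1: f_y(-1, y) = 3*y**2 + 20*y + 1; no integer root y with |y| ≤ 4.
  x = 0: f_y(0, y) = 3*y**2 + 20*y + 15; no integer root y with |y| ≤ 4.
  x = 1: f_y(1, y) = 3*y**2 + 20*y + 25; no integer root y with |y| ≤ 4.
  x = 2: f_y(2, y) = 3*y**2 + 20*y + 31; no integer root y with |y| ≤ 4.
  x = 3: f_y(3, y) = 3*y**2 + 20*y + 33; vanishes at y ∈ {-3}. (3, -3): f_x = 0, f = 0 — SINGULAR.
  x = 4: f_y(4, y) = 3*y**2 + 20*y + 31; no integer root y with |y| ≤ 4.
Only singular point on the grid: (3, -3).
Classify: substitute x = 3 + u, y = -3 + v and expand: f = -2*u**3 - 2*u**2*v - u**2 + v**3 + v**2.
No constant or linear terms (consistent with a singular point). Quadratic part: -u**2 + v**2. Cubic part: -2*u**3 - 2*u**2*v + v**3.
The quadratic part v**2 - u**2 = (v − u)(v + u) splits into two distinct linear factors, so there are two distinct tangent lines y − -3 = ±(x − 3) — this is a node (ordinary double point).
Classification: node.


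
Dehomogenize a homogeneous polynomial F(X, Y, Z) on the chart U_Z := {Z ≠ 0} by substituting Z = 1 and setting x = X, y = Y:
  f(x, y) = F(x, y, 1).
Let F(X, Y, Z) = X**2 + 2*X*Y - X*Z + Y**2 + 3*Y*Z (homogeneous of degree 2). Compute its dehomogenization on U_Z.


f(x, y) = x**2 + 2*x*y - x + y**2 + 3*y

On U_Z we set Z = 1. Each monomial c·X^i·Y^j·Z^k in F becomes c·x^i·y^j·1^k = c·x^i·y^j.
Substituting Z = 1: F(X, Y, 1) = x**2 + 2*x*y - x + y**2 + 3*y.
Note: deg(f) ≤ deg(F) = 2; strict inequality happens when F is divisible by Z (lost terms).


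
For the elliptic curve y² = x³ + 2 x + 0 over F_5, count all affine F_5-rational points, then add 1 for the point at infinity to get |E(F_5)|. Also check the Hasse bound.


Affine points = {(0, 0)}; affine count = 1; |E(F_5)| = 2.

Discriminant check: Δ ∝ 4a³ + 27b² = 4·2³ + 27·0² = 4·8 + 27·0 ≡ 2 (mod 5). Nonzero ⇒ E is nonsingular.
For each x ∈ F_5, compute rhs = x³ + 2·x + 0 mod 5, then count y ∈ F_5 with y² ≡ rhs.
  x = 0: rhs = 0, matching y values: 0 (1 points).
  x = 1: rhs = 3, matching y values: none (0 points).
  x = 2: rhs = 2, matching y values: none (0 points).
  x = 3: rhs = 3, matching y values: none (0 points).
  x = 4: rhs = 2, matching y values: none (0 points).
Total affine count: 1.
Full point count |E(F_5)| = 1 + 1 = 2.
Hasse bound: |2 − (5+1)| = |-4| = 4 ≤ 2√5 ≈ 4.4721 ✓.


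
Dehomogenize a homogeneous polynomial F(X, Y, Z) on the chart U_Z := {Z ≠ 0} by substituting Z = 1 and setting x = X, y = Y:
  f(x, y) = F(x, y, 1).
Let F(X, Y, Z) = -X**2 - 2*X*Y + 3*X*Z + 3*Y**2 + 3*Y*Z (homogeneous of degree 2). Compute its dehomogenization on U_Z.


f(x, y) = -x**2 - 2*x*y + 3*x + 3*y**2 + 3*y

On U_Z we set Z = 1. Each monomial c·X^i·Y^j·Z^k in F becomes c·x^i·y^j·1^k = c·x^i·y^j.
Substituting Z = 1: F(X, Y, 1) = -x**2 - 2*x*y + 3*x + 3*y**2 + 3*y.
Note: deg(f) ≤ deg(F) = 2; strict inequality happens when F is divisible by Z (lost terms).


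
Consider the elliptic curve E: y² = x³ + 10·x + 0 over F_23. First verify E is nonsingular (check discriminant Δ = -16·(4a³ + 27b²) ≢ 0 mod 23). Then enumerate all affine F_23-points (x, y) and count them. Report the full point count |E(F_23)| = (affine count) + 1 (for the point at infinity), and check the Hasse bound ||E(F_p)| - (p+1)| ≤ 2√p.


Affine points = {(0, 0), (4, 9), (4, 14), (6, 0), (12, 10), (12, 13), (13, 2), (13, 21), (14, 3), (14, 20), (15, 11), (15, 12), (16, 1), (16, 22), (17, 0), (18, 3), (18, 20), (20, 9), (20, 14), (21, 8), (21, 15), (22, 9), (22, 14)}; affine count = 23; |E(F_23)| = 24.

Discriminant check: Δ ∝ 4a³ + 27b² = 4·10³ + 27·0² = 4·1000 + 27·0 ≡ 21 (mod 23). Nonzero ⇒ E is nonsingular.
For each x ∈ F_23, compute rhs = x³ + 10·x + 0 mod 23, then count y ∈ F_23 with y² ≡ rhs.
  x = 0: rhs = 0, matching y values: 0 (1 points).
  x = 1: rhs = 11, matching y values: none (0 points).
  x = 2: rhs = 5, matching y values: none (0 points).
  x = 3: rhs = 11, matching y values: none (0 points).
  x = 4: rhs = 12, matching y values: 9, 14 (2 points).
  x = 5: rhs = 14, matching y values: none (0 points).
  x = 6: rhs = 0, matching y values: 0 (1 points).
  x = 7: rhs = 22, matching y values: none (0 points).
  x = 8: rhs = 17, matching y values: none (0 points).
  x = 9: rhs = 14, matching y values: none (0 points).
  x = 10: rhs = 19, matching y values: none (0 points).
  x = 11: rhs = 15, matching y values: none (0 points).
  x = 12: rhs = 8, matching y values: 10, 13 (2 points).
  x = 13: rhs = 4, matching y values: 2, 21 (2 points).
  x = 14: rhs = 9, matching y values: 3, 20 (2 points).
  x = 15: rhs = 6, matching y values: 11, 12 (2 points).
  x = 16: rhs = 1, matching y values: 1, 22 (2 points).
  x = 17: rhs = 0, matching y values: 0 (1 points).
  x = 18: rhs = 9, matching y values: 3, 20 (2 points).
  x = 19: rhs = 11, matching y values: none (0 points).
  x = 20: rhs = 12, matching y values: 9, 14 (2 points).
  x = 21: rhs = 18, matching y values: 8, 15 (2 points).
  x = 22: rhs = 12, matching y values: 9, 14 (2 points).
Total affine count: 23.
Full point count |E(F_23)| = 23 + 1 = 24.
Hasse bound: |24 − (23+1)| = |0| = 0 ≤ 2√23 ≈ 9.5917 ✓.


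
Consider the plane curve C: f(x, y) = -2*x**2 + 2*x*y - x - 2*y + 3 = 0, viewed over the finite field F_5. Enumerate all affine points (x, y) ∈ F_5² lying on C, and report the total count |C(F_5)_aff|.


Affine F_5-points: {(0, 4), (1, 0), (1, 1), (1, 2), (1, 3), (1, 4), (2, 1), (3, 2), (4, 3)}; count = 9.

For each of the 25 pairs (x, y) ∈ F_5², evaluate f(x, y) mod 5. Record the zeros.
  x = 0: [0↦3, 1↦1, 2↦4, 3↦2, 4↦0]  zeros at y ∈ {4}
  x = 1: [0↦0, 1↦0, 2↦0, 3↦0, 4↦0]  zeros at y ∈ {0, 1, 2, 3, 4}
  x = 2: [0↦3, 1↦0, 2↦2, 3↦4, 4↦1]  zeros at y ∈ {1}
  x = 3: [0↦2, 1↦1, 2↦0, 3↦4, 4↦3]  zeros at y ∈ {2}
  x = 4: [0↦2, 1↦3, 2↦4, 3↦0, 4↦1]  zeros at y ∈ {3}
Collecting zeros: affine points = {(0, 4), (1, 0), (1, 1), (1, 2), (1, 3), (1, 4), (2, 1), (3, 2), (4, 3)}.
Total count |C(F_5)_aff| = 9.


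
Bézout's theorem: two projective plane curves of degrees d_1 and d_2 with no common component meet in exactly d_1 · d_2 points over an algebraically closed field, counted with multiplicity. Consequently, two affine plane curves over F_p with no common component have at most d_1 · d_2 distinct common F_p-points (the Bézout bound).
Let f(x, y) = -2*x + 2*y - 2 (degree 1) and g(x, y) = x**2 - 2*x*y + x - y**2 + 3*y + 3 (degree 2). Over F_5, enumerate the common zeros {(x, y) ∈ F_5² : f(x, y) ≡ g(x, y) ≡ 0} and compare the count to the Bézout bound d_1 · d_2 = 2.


Common zeros: {(0, 1)}; count = 1; Bézout bound = 2.

deg(f) = 1, deg(g) = 2, so Bézout bound = 2.
Scan x ∈ F_5. For each x, list the y ∈ F_5 with f(x, y) ≡ 0 and those with g(x, y) ≡ 0 (mod 5); the common zeros in that column are the intersection.
  x = 0: f ≡ 0 at y ∈ {1}; g ≡ 0 at y ∈ {1, 2}; common: {1}.
  x = 1: f ≡ 0 at y ∈ {2}; g ≡ 0 at y ∈ {0, 1}; common: ∅.
  x = 2: f ≡ 0 at y ∈ {3}; g ≡ 0 at y ∈ ∅; common: ∅.
  x = 3: f ≡ 0 at y ∈ {4}; g ≡ 0 at y ∈ {0, 2}; common: ∅.
  x = 4: f ≡ 0 at y ∈ {0}; g ≡ 0 at y ∈ ∅; common: ∅.
Collecting: common zeros = {(0, 1)}, so the count is 1.
Comparison with the Bézout bound: 1 ≤ 2 = deg(f)·deg(g), as expected for curves with no common component (the affine F_5-count falls short of the bound because intersections may lie at infinity, over extension fields, or carry multiplicity).


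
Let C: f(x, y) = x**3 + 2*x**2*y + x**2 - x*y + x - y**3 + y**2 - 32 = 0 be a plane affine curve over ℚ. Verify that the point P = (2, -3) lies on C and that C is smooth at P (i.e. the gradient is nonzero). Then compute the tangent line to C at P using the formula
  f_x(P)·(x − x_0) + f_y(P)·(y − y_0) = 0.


Tangent line at P: -4*x - 27*y - 73 = 0.

Step 1: f(2, -3) = 0, so P lies on C.
Step 2: partial derivatives
  f_x(x, y) = 3*x**2 + 4*x*y + 2*x - y + 1, f_y(x, y) = 2*x**2 - x - 3*y**2 + 2*y.
  f_x(P) = -4, f_y(P) = -27 (gradient nonzero, so P is smooth).
Step 3: tangent line at P: -4·(x − 2) + -27·(y − -3) = 0.
Expanding: -4*x - 27*y - 73 = 0.


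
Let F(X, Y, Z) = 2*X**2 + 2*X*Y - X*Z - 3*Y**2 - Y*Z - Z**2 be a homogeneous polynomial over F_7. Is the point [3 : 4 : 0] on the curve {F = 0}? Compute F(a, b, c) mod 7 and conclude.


F(3,4,0) ≡ 1 (mod 7); P is NOT on the curve.

Evaluate F(3, 4, 0) term-by-term (mod 7).
  2*X**2 ↦ 2·9·1·1 = 18
  2*X*Y ↦ 2·3·4·1 = 24
  -X*Z ↦ -1·3·1·0 = 0
  -3*Y**2 ↦ -3·1·16·1 = -48
  -Y*Z ↦ -1·1·4·0 = 0
  -Z**2 ↦ -1·1·1·0 = 0
Sum: F(3, 4, 0) = (18) + (24) + (0) + (-48) + (0) + (0) = -6.
Reducing mod 7: -6 ≡ 1 (mod 7).
Since F(a, b, c) ≡ 1 ≠ 0 (mod 7), P does NOT lie on the curve.


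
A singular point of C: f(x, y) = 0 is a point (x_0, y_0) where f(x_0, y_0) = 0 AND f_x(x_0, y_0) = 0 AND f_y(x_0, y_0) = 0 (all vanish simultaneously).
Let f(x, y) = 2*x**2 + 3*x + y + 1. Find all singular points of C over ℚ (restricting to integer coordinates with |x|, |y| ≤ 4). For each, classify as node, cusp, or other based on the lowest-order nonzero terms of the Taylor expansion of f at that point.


No singular points in the scanned grid; C is smooth there.

Compute partial derivatives:
  f_x = 4*x + 3.
  f_y = 1.
f_y = 1 is a nonzero constant, so f_y never vanishes: no point (x, y) can satisfy f = f_x = f_y = 0. In particular no (x, y) ∈ {−4, ..., 4}² is singular; the curve is smooth.


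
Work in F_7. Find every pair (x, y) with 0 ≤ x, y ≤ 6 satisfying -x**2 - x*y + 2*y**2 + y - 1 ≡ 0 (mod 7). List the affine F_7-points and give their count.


Affine F_7-points: {(0, 4), (0, 6), (1, 1), (1, 6), (3, 4), (5, 1)}; count = 6.

For each of the 49 pairs (x, y) ∈ F_7², evaluate f(x, y) mod 7. Record the zeros.
  x = 0: [0↦6, 1↦2, 2↦2, 3↦6, 4↦0, 5↦5, 6↦0]  zeros at y ∈ {4, 6}
  x = 1: [0↦5, 1↦0, 2↦6, 3↦2, 4↦2, 5↦6, 6↦0]  zeros at y ∈ {1, 6}
  x = 2: [0↦2, 1↦3, 2↦1, 3↦3, 4↦2, 5↦5, 6↦5]  zeros at y ∈ ∅
  x = 3: [0↦4, 1↦4, 2↦1, 3↦2, 4↦0, 5↦2, 6↦1]  zeros at y ∈ {4}
  x = 4: [0↦4, 1↦3, 2↦6, 3↦6, 4↦3, 5↦4, 6↦2]  zeros at y ∈ ∅
  x = 5: [0↦2, 1↦0, 2↦2, 3↦1, 4↦4, 5↦4, 6↦1]  zeros at y ∈ {1}
  x = 6: [0↦5, 1↦2, 2↦3, 3↦1, 4↦3, 5↦2, 6↦5]  zeros at y ∈ ∅
Collecting zeros: affine points = {(0, 4), (0, 6), (1, 1), (1, 6), (3, 4), (5, 1)}.
Total count |C(F_7)_aff| = 6.


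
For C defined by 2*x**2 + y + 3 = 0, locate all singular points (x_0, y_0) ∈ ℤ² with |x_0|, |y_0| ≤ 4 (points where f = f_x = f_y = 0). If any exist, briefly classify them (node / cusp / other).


No singular points in the scanned grid; C is smooth there.

Compute partial derivatives:
  f_x = 4*x.
  f_y = 1.
f_y = 1 is a nonzero constant, so f_y never vanishes: no point (x, y) can satisfy f = f_x = f_y = 0. In particular no (x, y) ∈ {−4, ..., 4}² is singular; the curve is smooth.


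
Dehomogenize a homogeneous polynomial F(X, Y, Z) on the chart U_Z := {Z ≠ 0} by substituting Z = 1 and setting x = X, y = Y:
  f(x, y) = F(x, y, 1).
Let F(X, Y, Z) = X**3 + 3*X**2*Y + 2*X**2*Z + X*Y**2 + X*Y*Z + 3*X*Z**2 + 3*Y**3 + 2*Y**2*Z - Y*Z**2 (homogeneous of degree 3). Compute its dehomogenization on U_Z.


f(x, y) = x**3 + 3*x**2*y + 2*x**2 + x*y**2 + x*y + 3*x + 3*y**3 + 2*y**2 - y

On U_Z we set Z = 1. Each monomial c·X^i·Y^j·Z^k in F becomes c·x^i·y^j·1^k = c·x^i·y^j.
Substituting Z = 1: F(X, Y, 1) = x**3 + 3*x**2*y + 2*x**2 + x*y**2 + x*y + 3*x + 3*y**3 + 2*y**2 - y.
Note: deg(f) ≤ deg(F) = 3; strict inequality happens when F is divisible by Z (lost terms).


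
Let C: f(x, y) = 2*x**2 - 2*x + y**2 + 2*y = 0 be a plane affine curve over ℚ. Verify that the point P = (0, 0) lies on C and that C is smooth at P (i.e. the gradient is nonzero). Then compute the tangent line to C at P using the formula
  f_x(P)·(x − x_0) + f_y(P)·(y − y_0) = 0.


Tangent line at P: -2*x + 2*y = 0.

Step 1: f(0, 0) = 0, so P lies on C.
Step 2: partial derivatives
  f_x(x, y) = 4*x - 2, f_y(x, y) = 2*y + 2.
  f_x(P) = -2, f_y(P) = 2 (gradient nonzero, so P is smooth).
Step 3: tangent line at P: -2·(x − 0) + 2·(y − 0) = 0.
Expanding: -2*x + 2*y = 0.


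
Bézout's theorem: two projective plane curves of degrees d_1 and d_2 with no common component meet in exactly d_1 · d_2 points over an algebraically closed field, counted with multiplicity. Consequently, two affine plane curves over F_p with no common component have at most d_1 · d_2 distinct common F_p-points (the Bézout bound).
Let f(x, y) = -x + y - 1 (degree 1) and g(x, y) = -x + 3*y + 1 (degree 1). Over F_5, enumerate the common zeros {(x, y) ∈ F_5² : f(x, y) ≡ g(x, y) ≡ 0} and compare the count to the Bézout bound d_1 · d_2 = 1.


Common zeros: {(3, 4)}; count = 1; Bézout bound = 1.

deg(f) = 1, deg(g) = 1, so Bézout bound = 1.
Scan x ∈ F_5. For each x, list the y ∈ F_5 with f(x, y) ≡ 0 and those with g(x, y) ≡ 0 (mod 5); the common zeros in that column are the intersection.
  x = 0: f ≡ 0 at y ∈ {1}; g ≡ 0 at y ∈ {3}; common: ∅.
  x = 1: f ≡ 0 at y ∈ {2}; g ≡ 0 at y ∈ {0}; common: ∅.
  x = 2: f ≡ 0 at y ∈ {3}; g ≡ 0 at y ∈ {2}; common: ∅.
  x = 3: f ≡ 0 at y ∈ {4}; g ≡ 0 at y ∈ {4}; common: {4}.
  x = 4: f ≡ 0 at y ∈ {0}; g ≡ 0 at y ∈ {1}; common: ∅.
Collecting: common zeros = {(3, 4)}, so the count is 1.
Comparison with the Bézout bound: 1 ≤ 1 = deg(f)·deg(g), as expected for curves with no common component (the bound is attained).


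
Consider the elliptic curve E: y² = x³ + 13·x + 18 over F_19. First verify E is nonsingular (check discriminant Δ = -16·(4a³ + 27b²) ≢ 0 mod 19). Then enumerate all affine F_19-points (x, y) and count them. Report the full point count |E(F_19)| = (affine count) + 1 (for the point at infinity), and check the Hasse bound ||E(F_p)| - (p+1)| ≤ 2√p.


Affine points = {(4, 1), (4, 18), (8, 8), (8, 11), (9, 3), (9, 16), (13, 3), (13, 16), (15, 4), (15, 15), (16, 3), (16, 16), (18, 2), (18, 17)}; affine count = 14; |E(F_19)| = 15.

Discriminant check: Δ ∝ 4a³ + 27b² = 4·13³ + 27·18² = 4·2197 + 27·324 ≡ 18 (mod 19). Nonzero ⇒ E is nonsingular.
For each x ∈ F_19, compute rhs = x³ + 13·x + 18 mod 19, then count y ∈ F_19 with y² ≡ rhs.
  x = 0: rhs = 18, matching y values: none (0 points).
  x = 1: rhs = 13, matching y values: none (0 points).
  x = 2: rhs = 14, matching y values: none (0 points).
  x = 3: rhs = 8, matching y values: none (0 points).
  x = 4: rhs = 1, matching y values: 1, 18 (2 points).
  x = 5: rhs = 18, matching y values: none (0 points).
  x = 6: rhs = 8, matching y values: none (0 points).
  x = 7: rhs = 15, matching y values: none (0 points).
  x = 8: rhs = 7, matching y values: 8, 11 (2 points).
  x = 9: rhs = 9, matching y values: 3, 16 (2 points).
  x = 10: rhs = 8, matching y values: none (0 points).
  x = 11: rhs = 10, matching y values: none (0 points).
  x = 12: rhs = 2, matching y values: none (0 points).
  x = 13: rhs = 9, matching y values: 3, 16 (2 points).
  x = 14: rhs = 18, matching y values: none (0 points).
  x = 15: rhs = 16, matching y values: 4, 15 (2 points).
  x = 16: rhs = 9, matching y values: 3, 16 (2 points).
  x = 17: rhs = 3, matching y values: none (0 points).
  x = 18: rhs = 4, matching y values: 2, 17 (2 points).
Total affine count: 14.
Full point count |E(F_19)| = 14 + 1 = 15.
Hasse bound: |15 − (19+1)| = |-5| = 5 ≤ 2√19 ≈ 8.7178 ✓.


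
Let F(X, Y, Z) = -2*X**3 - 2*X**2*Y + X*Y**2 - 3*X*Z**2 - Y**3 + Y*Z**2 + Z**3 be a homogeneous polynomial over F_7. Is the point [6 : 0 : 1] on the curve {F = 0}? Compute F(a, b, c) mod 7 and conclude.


F(6,0,1) ≡ 6 (mod 7); P is NOT on the curve.

Evaluate F(6, 0, 1) term-by-term (mod 7).
  -2*X**3 ↦ -2·216·1·1 = -432
  -2*X**2*Y ↦ -2·36·0·1 = 0
  X*Y**2 ↦ 1·6·0·1 = 0
  -3*X*Z**2 ↦ -3·6·1·1 = -18
  -Y**3 ↦ -1·1·0·1 = 0
  Y*Z**2 ↦ 1·1·0·1 = 0
  Z**3 ↦ 1·1·1·1 = 1
Sum: F(6, 0, 1) = (-432) + (0) + (0) + (-18) + (0) + (0) + (1) = -449.
Reducing mod 7: -449 ≡ 6 (mod 7).
Since F(a, b, c) ≡ 6 ≠ 0 (mod 7), P does NOT lie on the curve.


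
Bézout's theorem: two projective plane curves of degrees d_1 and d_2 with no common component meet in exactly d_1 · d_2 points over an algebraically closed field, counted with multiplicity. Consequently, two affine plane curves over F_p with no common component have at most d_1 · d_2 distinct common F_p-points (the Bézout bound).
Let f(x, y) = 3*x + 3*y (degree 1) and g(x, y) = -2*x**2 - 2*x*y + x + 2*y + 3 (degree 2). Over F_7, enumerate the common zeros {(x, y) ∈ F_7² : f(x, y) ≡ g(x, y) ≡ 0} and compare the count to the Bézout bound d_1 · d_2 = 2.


Common zeros: {(3, 4)}; count = 1; Bézout bound = 2.

deg(f) = 1, deg(g) = 2, so Bézout bound = 2.
Scan x ∈ F_7. For each x, list the y ∈ F_7 with f(x, y) ≡ 0 and those with g(x, y) ≡ 0 (mod 7); the common zeros in that column are the intersection.
  x = 0: f ≡ 0 at y ∈ {0}; g ≡ 0 at y ∈ {2}; common: ∅.
  x = 1: f ≡ 0 at y ∈ {6}; g ≡ 0 at y ∈ ∅; common: ∅.
  x = 2: f ≡ 0 at y ∈ {5}; g ≡ 0 at y ∈ {2}; common: ∅.
  x = 3: f ≡ 0 at y ∈ {4}; g ≡ 0 at y ∈ {4}; common: {4}.
  x = 4: f ≡ 0 at y ∈ {3}; g ≡ 0 at y ∈ {4}; common: ∅.
  x = 5: f ≡ 0 at y ∈ {2}; g ≡ 0 at y ∈ {0}; common: ∅.
  x = 6: f ≡ 0 at y ∈ {1}; g ≡ 0 at y ∈ {0}; common: ∅.
Collecting: common zeros = {(3, 4)}, so the count is 1.
Comparison with the Bézout bound: 1 ≤ 2 = deg(f)·deg(g), as expected for curves with no common component (the affine F_7-count falls short of the bound because intersections may lie at infinity, over extension fields, or carry multiplicity).


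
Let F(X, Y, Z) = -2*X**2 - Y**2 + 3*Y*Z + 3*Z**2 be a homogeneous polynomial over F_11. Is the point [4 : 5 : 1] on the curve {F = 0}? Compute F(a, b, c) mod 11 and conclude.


F(4,5,1) ≡ 5 (mod 11); P is NOT on the curve.

Evaluate F(4, 5, 1) term-by-term (mod 11).
  -2*X**2 ↦ -2·16·1·1 = -32
  -Y**2 ↦ -1·1·25·1 = -25
  3*Y*Z ↦ 3·1·5·1 = 15
  3*Z**2 ↦ 3·1·1·1 = 3
Sum: F(4, 5, 1) = (-32) + (-25) + (15) + (3) = -39.
Reducing mod 11: -39 ≡ 5 (mod 11).
Since F(a, b, c) ≡ 5 ≠ 0 (mod 11), P does NOT lie on the curve.


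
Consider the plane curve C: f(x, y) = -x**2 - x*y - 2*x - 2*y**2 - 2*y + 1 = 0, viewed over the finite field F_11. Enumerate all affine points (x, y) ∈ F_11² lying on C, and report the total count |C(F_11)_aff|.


Affine F_11-points: {(0, 2), (0, 8), (1, 7), (1, 8), (2, 4), (2, 5), (3, 4), (3, 10), (7, 2), (7, 10)}; count = 10.

For each of the 121 pairs (x, y) ∈ F_11², evaluate f(x, y) mod 11. Record the zeros.
  x = 0: [0↦1, 1↦8, 2↦0, 3↦10, 4↦5, 5↦7, 6↦5, 7↦10, 8↦0, 9↦8, 10↦1]  zeros at y ∈ {2, 8}
  x = 1: [0↦9, 1↦4, 2↦6, 3↦4, 4↦9, 5↦10, 6↦7, 7↦0, 8↦0, 9↦7, 10↦10]  zeros at y ∈ {7, 8}
  x = 2: [0↦4, 1↦9, 2↦10, 3↦7, 4↦0, 5↦0, 6↦7, 7↦10, 8↦9, 9↦4, 10↦6]  zeros at y ∈ {4, 5}
  x = 3: [0↦8, 1↦1, 2↦1, 3↦8, 4↦0, 5↦10, 6↦5, 7↦7, 8↦5, 9↦10, 10↦0]  zeros at y ∈ {4, 10}
  x = 4: [0↦10, 1↦2, 2↦1, 3↦7, 4↦9, 5↦7, 6↦1, 7↦2, 8↦10, 9↦3, 10↦3]  zeros at y ∈ ∅
  x = 5: [0↦10, 1↦1, 2↦10, 3↦4, 4↦5, 5↦2, 6↦6, 7↦6, 8↦2, 9↦5, 10↦4]  zeros at y ∈ ∅
  x = 6: [0↦8, 1↦9, 2↦6, 3↦10, 4↦10, 5↦6, 6↦9, 7↦8, 8↦3, 9↦5, 10↦3]  zeros at y ∈ ∅
  x = 7: [0↦4, 1↦4, 2↦0, 3↦3, 4↦2, 5↦8, 6↦10, 7↦8, 8↦2, 9↦3, 10↦0]  zeros at y ∈ {2, 10}
  x = 8: [0↦9, 1↦8, 2↦3, 3↦5, 4↦3, 5↦8, 6↦9, 7↦6, 8↦10, 9↦10, 10↦6]  zeros at y ∈ ∅
  x = 9: [0↦1, 1↦10, 2↦4, 3↦5, 4↦2, 5↦6, 6↦6, 7↦2, 8↦5, 9↦4, 10↦10]  zeros at y ∈ ∅
  x = 10: [0↦2, 1↦10, 2↦3, 3↦3, 4↦10, 5↦2, 6↦1, 7↦7, 8↦9, 9↦7, 10↦1]  zeros at y ∈ ∅
Collecting zeros: affine points = {(0, 2), (0, 8), (1, 7), (1, 8), (2, 4), (2, 5), (3, 4), (3, 10), (7, 2), (7, 10)}.
Total count |C(F_11)_aff| = 10.


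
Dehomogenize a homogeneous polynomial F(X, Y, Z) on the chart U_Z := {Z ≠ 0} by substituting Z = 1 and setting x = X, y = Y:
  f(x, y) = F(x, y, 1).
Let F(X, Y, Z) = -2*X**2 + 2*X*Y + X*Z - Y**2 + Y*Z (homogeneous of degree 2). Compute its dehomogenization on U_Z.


f(x, y) = -2*x**2 + 2*x*y + x - y**2 + y

On U_Z we set Z = 1. Each monomial c·X^i·Y^j·Z^k in F becomes c·x^i·y^j·1^k = c·x^i·y^j.
Substituting Z = 1: F(X, Y, 1) = -2*x**2 + 2*x*y + x - y**2 + y.
Note: deg(f) ≤ deg(F) = 2; strict inequality happens when F is divisible by Z (lost terms).


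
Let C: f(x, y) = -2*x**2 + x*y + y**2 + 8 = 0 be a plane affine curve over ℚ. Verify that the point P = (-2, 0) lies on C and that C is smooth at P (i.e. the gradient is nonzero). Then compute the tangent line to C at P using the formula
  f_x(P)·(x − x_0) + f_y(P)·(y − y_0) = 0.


Tangent line at P: 8*x - 2*y + 16 = 0.

Step 1: f(-2, 0) = 0, so P lies on C.
Step 2: partial derivatives
  f_x(x, y) = -4*x + y, f_y(x, y) = x + 2*y.
  f_x(P) = 8, f_y(P) = -2 (gradient nonzero, so P is smooth).
Step 3: tangent line at P: 8·(x − -2) + -2·(y − 0) = 0.
Expanding: 8*x - 2*y + 16 = 0.


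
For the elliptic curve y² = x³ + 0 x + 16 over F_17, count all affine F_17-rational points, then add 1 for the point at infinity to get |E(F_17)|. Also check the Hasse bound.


Affine points = {(0, 4), (0, 13), (1, 0), (3, 3), (3, 14), (7, 6), (7, 11), (8, 1), (8, 16), (10, 8), (10, 9), (11, 2), (11, 15), (15, 5), (15, 12), (16, 7), (16, 10)}; affine count = 17; |E(F_17)| = 18.

Discriminant check: Δ ∝ 4a³ + 27b² = 4·0³ + 27·16² = 4·0 + 27·256 ≡ 10 (mod 17). Nonzero ⇒ E is nonsingular.
For each x ∈ F_17, compute rhs = x³ + 0·x + 16 mod 17, then count y ∈ F_17 with y² ≡ rhs.
  x = 0: rhs = 16, matching y values: 4, 13 (2 points).
  x = 1: rhs = 0, matching y values: 0 (1 points).
  x = 2: rhs = 7, matching y values: none (0 points).
  x = 3: rhs = 9, matching y values: 3, 14 (2 points).
  x = 4: rhs = 12, matching y values: none (0 points).
  x = 5: rhs = 5, matching y values: none (0 points).
  x = 6: rhs = 11, matching y values: none (0 points).
  x = 7: rhs = 2, matching y values: 6, 11 (2 points).
  x = 8: rhs = 1, matching y values: 1, 16 (2 points).
  x = 9: rhs = 14, matching y values: none (0 points).
  x = 10: rhs = 13, matching y values: 8, 9 (2 points).
  x = 11: rhs = 4, matching y values: 2, 15 (2 points).
  x = 12: rhs = 10, matching y values: none (0 points).
  x = 13: rhs = 3, matching y values: none (0 points).
  x = 14: rhs = 6, matching y values: none (0 points).
  x = 15: rhs = 8, matching y values: 5, 12 (2 points).
  x = 16: rhs = 15, matching y values: 7, 10 (2 points).
Total affine count: 17.
Full point count |E(F_17)| = 17 + 1 = 18.
Hasse bound: |18 − (17+1)| = |0| = 0 ≤ 2√17 ≈ 8.2462 ✓.


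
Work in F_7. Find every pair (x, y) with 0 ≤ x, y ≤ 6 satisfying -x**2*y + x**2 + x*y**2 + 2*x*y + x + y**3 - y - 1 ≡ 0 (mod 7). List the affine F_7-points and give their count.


Affine F_7-points: {(0, 5), (2, 1), (2, 5), (2, 6), (5, 6)}; count = 5.

For each of the 49 pairs (x, y) ∈ F_7², evaluate f(x, y) mod 7. Record the zeros.
  x = 0: [0↦6, 1↦6, 2↦5, 3↦2, 4↦3, 5↦0, 6↦6]  zeros at y ∈ {5}
  x = 1: [0↦1, 1↦3, 2↦6, 3↦2, 4↦4, 5↦4, 6↦1]  zeros at y ∈ ∅
  x = 2: [0↦5, 1↦0, 2↦5, 3↦5, 4↦6, 5↦0, 6↦0]  zeros at y ∈ {1, 5, 6}
  x = 3: [0↦4, 1↦4, 2↦2, 3↦4, 4↦2, 5↦2, 6↦3]  zeros at y ∈ ∅
  x = 4: [0↦5, 1↦1, 2↦4, 3↦6, 4↦6, 5↦3, 6↦3]  zeros at y ∈ ∅
  x = 5: [0↦1, 1↦5, 2↦4, 3↦4, 4↦4, 5↦3, 6↦0]  zeros at y ∈ {6}
  x = 6: [0↦6, 1↦2, 2↦2, 3↦5, 4↦3, 5↦2, 6↦1]  zeros at y ∈ ∅
Collecting zeros: affine points = {(0, 5), (2, 1), (2, 5), (2, 6), (5, 6)}.
Total count |C(F_7)_aff| = 5.


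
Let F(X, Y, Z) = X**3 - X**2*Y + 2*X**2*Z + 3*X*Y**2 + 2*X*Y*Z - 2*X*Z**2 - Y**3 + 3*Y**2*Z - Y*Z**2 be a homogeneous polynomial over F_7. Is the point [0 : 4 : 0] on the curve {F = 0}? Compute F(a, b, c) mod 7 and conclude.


F(0,4,0) ≡ 6 (mod 7); P is NOT on the curve.

Evaluate F(0, 4, 0) term-by-term (mod 7).
  X**3 ↦ 1·0·1·1 = 0
  -X**2*Y ↦ -1·0·4·1 = 0
  2*X**2*Z ↦ 2·0·1·0 = 0
  3*X*Y**2 ↦ 3·0·16·1 = 0
  2*X*Y*Z ↦ 2·0·4·0 = 0
  -2*X*Z**2 ↦ -2·0·1·0 = 0
  -Y**3 ↦ -1·1·64·1 = -64
  3*Y**2*Z ↦ 3·1·16·0 = 0
  -Y*Z**2 ↦ -1·1·4·0 = 0
Sum: F(0, 4, 0) = (0) + (0) + (0) + (0) + (0) + (0) + (-64) + (0) + (0) = -64.
Reducing mod 7: -64 ≡ 6 (mod 7).
Since F(a, b, c) ≡ 6 ≠ 0 (mod 7), P does NOT lie on the curve.


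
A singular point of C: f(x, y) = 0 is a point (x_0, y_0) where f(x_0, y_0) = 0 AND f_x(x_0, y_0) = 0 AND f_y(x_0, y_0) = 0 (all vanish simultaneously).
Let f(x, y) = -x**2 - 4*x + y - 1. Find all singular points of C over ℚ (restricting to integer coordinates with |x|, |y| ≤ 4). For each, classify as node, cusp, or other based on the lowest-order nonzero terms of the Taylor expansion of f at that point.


No singular points in the scanned grid; C is smooth there.

Compute partial derivatives:
  f_x = -2*x - 4.
  f_y = 1.
f_y = 1 is a nonzero constant, so f_y never vanishes: no point (x, y) can satisfy f = f_x = f_y = 0. In particular no (x, y) ∈ {−4, ..., 4}² is singular; the curve is smooth.


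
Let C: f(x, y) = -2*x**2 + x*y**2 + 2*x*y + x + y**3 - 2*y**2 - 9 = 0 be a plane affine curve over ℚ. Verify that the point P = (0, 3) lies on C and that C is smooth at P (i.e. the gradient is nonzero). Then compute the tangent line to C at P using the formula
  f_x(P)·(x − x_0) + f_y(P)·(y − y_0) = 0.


Tangent line at P: 16*x + 15*y - 45 = 0.

Step 1: f(0, 3) = 0, so P lies on C.
Step 2: partial derivatives
  f_x(x, y) = -4*x + y**2 + 2*y + 1, f_y(x, y) = 2*x*y + 2*x + 3*y**2 - 4*y.
  f_x(P) = 16, f_y(P) = 15 (gradient nonzero, so P is smooth).
Step 3: tangent line at P: 16·(x − 0) + 15·(y − 3) = 0.
Expanding: 16*x + 15*y - 45 = 0.


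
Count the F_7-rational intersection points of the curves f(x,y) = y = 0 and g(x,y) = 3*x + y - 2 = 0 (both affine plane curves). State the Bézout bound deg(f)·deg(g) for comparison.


Common zeros: {(3, 0)}; count = 1; Bézout bound = 1.

deg(f) = 1, deg(g) = 1, so Bézout bound = 1.
Scan x ∈ F_7. For each x, list the y ∈ F_7 with f(x, y) ≡ 0 and those with g(x, y) ≡ 0 (mod 7); the common zeros in that column are the intersection.
  x = 0: f ≡ 0 at y ∈ {0}; g ≡ 0 at y ∈ {2}; common: ∅.
  x = 1: f ≡ 0 at y ∈ {0}; g ≡ 0 at y ∈ {6}; common: ∅.
  x = 2: f ≡ 0 at y ∈ {0}; g ≡ 0 at y ∈ {3}; common: ∅.
  x = 3: f ≡ 0 at y ∈ {0}; g ≡ 0 at y ∈ {0}; common: {0}.
  x = 4: f ≡ 0 at y ∈ {0}; g ≡ 0 at y ∈ {4}; common: ∅.
  x = 5: f ≡ 0 at y ∈ {0}; g ≡ 0 at y ∈ {1}; common: ∅.
  x = 6: f ≡ 0 at y ∈ {0}; g ≡ 0 at y ∈ {5}; common: ∅.
Collecting: common zeros = {(3, 0)}, so the count is 1.
Comparison with the Bézout bound: 1 ≤ 1 = deg(f)·deg(g), as expected for curves with no common component (the bound is attained).


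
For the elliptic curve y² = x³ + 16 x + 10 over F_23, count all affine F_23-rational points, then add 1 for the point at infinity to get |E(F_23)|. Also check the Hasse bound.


Affine points = {(1, 2), (1, 21), (2, 2), (2, 21), (3, 4), (3, 19), (4, 0), (5, 10), (5, 13), (6, 0), (8, 11), (8, 12), (9, 3), (9, 20), (13, 0), (18, 9), (18, 14), (20, 2), (20, 21), (21, 4), (21, 19), (22, 4), (22, 19)}; affine count = 23; |E(F_23)| = 24.

Discriminant check: Δ ∝ 4a³ + 27b² = 4·16³ + 27·10² = 4·4096 + 27·100 ≡ 17 (mod 23). Nonzero ⇒ E is nonsingular.
For each x ∈ F_23, compute rhs = x³ + 16·x + 10 mod 23, then count y ∈ F_23 with y² ≡ rhs.
  x = 0: rhs = 10, matching y values: none (0 points).
  x = 1: rhs = 4, matching y values: 2, 21 (2 points).
  x = 2: rhs = 4, matching y values: 2, 21 (2 points).
  x = 3: rhs = 16, matching y values: 4, 19 (2 points).
  x = 4: rhs = 0, matching y values: 0 (1 points).
  x = 5: rhs = 8, matching y values: 10, 13 (2 points).
  x = 6: rhs = 0, matching y values: 0 (1 points).
  x = 7: rhs = 5, matching y values: none (0 points).
  x = 8: rhs = 6, matching y values: 11, 12 (2 points).
  x = 9: rhs = 9, matching y values: 3, 20 (2 points).
  x = 10: rhs = 20, matching y values: none (0 points).
  x = 11: rhs = 22, matching y values: none (0 points).
  x = 12: rhs = 21, matching y values: none (0 points).
  x = 13: rhs = 0, matching y values: 0 (1 points).
  x = 14: rhs = 11, matching y values: none (0 points).
  x = 15: rhs = 14, matching y values: none (0 points).
  x = 16: rhs = 15, matching y values: none (0 points).
  x = 17: rhs = 20, matching y values: none (0 points).
  x = 18: rhs = 12, matching y values: 9, 14 (2 points).
  x = 19: rhs = 20, matching y values: none (0 points).
  x = 20: rhs = 4, matching y values: 2, 21 (2 points).
  x = 21: rhs = 16, matching y values: 4, 19 (2 points).
  x = 22: rhs = 16, matching y values: 4, 19 (2 points).
Total affine count: 23.
Full point count |E(F_23)| = 23 + 1 = 24.
Hasse bound: |24 − (23+1)| = |0| = 0 ≤ 2√23 ≈ 9.5917 ✓.


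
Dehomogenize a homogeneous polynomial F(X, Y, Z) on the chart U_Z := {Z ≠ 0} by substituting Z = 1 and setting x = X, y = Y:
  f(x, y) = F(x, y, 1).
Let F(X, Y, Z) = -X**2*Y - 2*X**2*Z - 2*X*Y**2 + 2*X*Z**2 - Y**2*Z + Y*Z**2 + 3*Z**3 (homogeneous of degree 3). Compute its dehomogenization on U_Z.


f(x, y) = -x**2*y - 2*x**2 - 2*x*y**2 + 2*x - y**2 + y + 3

On U_Z we set Z = 1. Each monomial c·X^i·Y^j·Z^k in F becomes c·x^i·y^j·1^k = c·x^i·y^j.
Substituting Z = 1: F(X, Y, 1) = -x**2*y - 2*x**2 - 2*x*y**2 + 2*x - y**2 + y + 3.
Note: deg(f) ≤ deg(F) = 3; strict inequality happens when F is divisible by Z (lost terms).


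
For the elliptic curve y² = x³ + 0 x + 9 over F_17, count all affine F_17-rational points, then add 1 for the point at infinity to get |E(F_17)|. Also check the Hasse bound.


Affine points = {(0, 3), (0, 14), (2, 0), (3, 6), (3, 11), (5, 7), (5, 10), (6, 2), (6, 15), (13, 8), (13, 9), (14, 4), (14, 13), (15, 1), (15, 16), (16, 5), (16, 12)}; affine count = 17; |E(F_17)| = 18.

Discriminant check: Δ ∝ 4a³ + 27b² = 4·0³ + 27·9² = 4·0 + 27·81 ≡ 11 (mod 17). Nonzero ⇒ E is nonsingular.
For each x ∈ F_17, compute rhs = x³ + 0·x + 9 mod 17, then count y ∈ F_17 with y² ≡ rhs.
  x = 0: rhs = 9, matching y values: 3, 14 (2 points).
  x = 1: rhs = 10, matching y values: none (0 points).
  x = 2: rhs = 0, matching y values: 0 (1 points).
  x = 3: rhs = 2, matching y values: 6, 11 (2 points).
  x = 4: rhs = 5, matching y values: none (0 points).
  x = 5: rhs = 15, matching y values: 7, 10 (2 points).
  x = 6: rhs = 4, matching y values: 2, 15 (2 points).
  x = 7: rhs = 12, matching y values: none (0 points).
  x = 8: rhs = 11, matching y values: none (0 points).
  x = 9: rhs = 7, matching y values: none (0 points).
  x = 10: rhs = 6, matching y values: none (0 points).
  x = 11: rhs = 14, matching y values: none (0 points).
  x = 12: rhs = 3, matching y values: none (0 points).
  x = 13: rhs = 13, matching y values: 8, 9 (2 points).
  x = 14: rhs = 16, matching y values: 4, 13 (2 points).
  x = 15: rhs = 1, matching y values: 1, 16 (2 points).
  x = 16: rhs = 8, matching y values: 5, 12 (2 points).
Total affine count: 17.
Full point count |E(F_17)| = 17 + 1 = 18.
Hasse bound: |18 − (17+1)| = |0| = 0 ≤ 2√17 ≈ 8.2462 ✓.


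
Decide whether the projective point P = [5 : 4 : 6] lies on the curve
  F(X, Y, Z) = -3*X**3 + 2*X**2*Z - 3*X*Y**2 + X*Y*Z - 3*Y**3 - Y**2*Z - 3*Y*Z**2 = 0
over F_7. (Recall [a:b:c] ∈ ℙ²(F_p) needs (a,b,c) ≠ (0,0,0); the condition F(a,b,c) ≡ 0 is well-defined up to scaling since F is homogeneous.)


F(5,4,6) ≡ 2 (mod 7); P is NOT on the curve.

Evaluate F(5, 4, 6) term-by-term (mod 7).
  -3*X**3 ↦ -3·125·1·1 = -375
  2*X**2*Z ↦ 2·25·1·6 = 300
  -3*X*Y**2 ↦ -3·5·16·1 = -240
  X*Y*Z ↦ 1·5·4·6 = 120
  -3*Y**3 ↦ -3·1·64·1 = -192
  -Y**2*Z ↦ -1·1·16·6 = -96
  -3*Y*Z**2 ↦ -3·1·4·36 = -432
Sum: F(5, 4, 6) = (-375) + (300) + (-240) + (120) + (-192) + (-96) + (-432) = -915.
Reducing mod 7: -915 ≡ 2 (mod 7).
Since F(a, b, c) ≡ 2 ≠ 0 (mod 7), P does NOT lie on the curve.


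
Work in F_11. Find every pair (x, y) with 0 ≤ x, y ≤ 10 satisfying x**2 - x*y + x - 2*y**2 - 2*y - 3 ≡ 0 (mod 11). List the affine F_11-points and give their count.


Affine F_11-points: {(1, 5), (1, 10), (3, 5), (3, 9), (5, 4), (5, 9), (8, 7), (8, 10), (9, 4), (9, 7)}; count = 10.

For each of the 121 pairs (x, y) ∈ F_11², evaluate f(x, y) mod 11. Record the zeros.
  x = 0: [0↦8, 1↦4, 2↦7, 3↦6, 4↦1, 5↦3, 6↦1, 7↦6, 8↦7, 9↦4, 10↦8]  zeros at y ∈ ∅
  x = 1: [0↦10, 1↦5, 2↦7, 3↦5, 4↦10, 5↦0, 6↦8, 7↦1, 8↦1, 9↦8, 10↦0]  zeros at y ∈ {5, 10}
  x = 2: [0↦3, 1↦8, 2↦9, 3↦6, 4↦10, 5↦10, 6↦6, 7↦9, 8↦8, 9↦3, 10↦5]  zeros at y ∈ ∅
  x = 3: [0↦9, 1↦2, 2↦2, 3↦9, 4↦1, 5↦0, 6↦6, 7↦8, 8↦6, 9↦0, 10↦1]  zeros at y ∈ {5, 9}
  x = 4: [0↦6, 1↦9, 2↦8, 3↦3, 4↦5, 5↦3, 6↦8, 7↦9, 8↦6, 9↦10, 10↦10]  zeros at y ∈ ∅
  x = 5: [0↦5, 1↦7, 2↦5, 3↦10, 4↦0, 5↦8, 6↦1, 7↦1, 8↦8, 9↦0, 10↦10]  zeros at y ∈ {4, 9}
  x = 6: [0↦6, 1↦7, 2↦4, 3↦8, 4↦8, 5↦4, 6↦7, 7↦6, 8↦1, 9↦3, 10↦1]  zeros at y ∈ ∅
  x = 7: [0↦9, 1↦9, 2↦5, 3↦8, 4↦7, 5↦2, 6↦4, 7↦2, 8↦7, 9↦8, 10↦5]  zeros at y ∈ ∅
  x = 8: [0↦3, 1↦2, 2↦8, 3↦10, 4↦8, 5↦2, 6↦3, 7↦0, 8↦4, 9↦4, 10↦0]  zeros at y ∈ {7, 10}
  x = 9: [0↦10, 1↦8, 2↦2, 3↦3, 4↦0, 5↦4, 6↦4, 7↦0, 8↦3, 9↦2, 10↦8]  zeros at y ∈ {4, 7}
  x = 10: [0↦8, 1↦5, 2↦9, 3↦9, 4↦5, 5↦8, 6↦7, 7↦2, 8↦4, 9↦2, 10↦7]  zeros at y ∈ ∅
Collecting zeros: affine points = {(1, 5), (1, 10), (3, 5), (3, 9), (5, 4), (5, 9), (8, 7), (8, 10), (9, 4), (9, 7)}.
Total count |C(F_11)_aff| = 10.


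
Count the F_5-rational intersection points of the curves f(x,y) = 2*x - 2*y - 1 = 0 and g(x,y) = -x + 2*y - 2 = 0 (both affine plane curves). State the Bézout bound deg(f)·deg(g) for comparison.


Common zeros: {(3, 0)}; count = 1; Bézout bound = 1.

deg(f) = 1, deg(g) = 1, so Bézout bound = 1.
Scan x ∈ F_5. For each x, list the y ∈ F_5 with f(x, y) ≡ 0 and those with g(x, y) ≡ 0 (mod 5); the common zeros in that column are the intersection.
  x = 0: f ≡ 0 at y ∈ {2}; g ≡ 0 at y ∈ {1}; common: ∅.
  x = 1: f ≡ 0 at y ∈ {3}; g ≡ 0 at y ∈ {4}; common: ∅.
  x = 2: f ≡ 0 at y ∈ {4}; g ≡ 0 at y ∈ {2}; common: ∅.
  x = 3: f ≡ 0 at y ∈ {0}; g ≡ 0 at y ∈ {0}; common: {0}.
  x = 4: f ≡ 0 at y ∈ {1}; g ≡ 0 at y ∈ {3}; common: ∅.
Collecting: common zeros = {(3, 0)}, so the count is 1.
Comparison with the Bézout bound: 1 ≤ 1 = deg(f)·deg(g), as expected for curves with no common component (the bound is attained).


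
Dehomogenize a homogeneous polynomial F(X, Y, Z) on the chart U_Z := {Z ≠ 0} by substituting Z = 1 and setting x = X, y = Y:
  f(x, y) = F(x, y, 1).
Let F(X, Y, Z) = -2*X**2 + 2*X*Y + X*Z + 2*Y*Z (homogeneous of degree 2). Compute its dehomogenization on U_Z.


f(x, y) = -2*x**2 + 2*x*y + x + 2*y

On U_Z we set Z = 1. Each monomial c·X^i·Y^j·Z^k in F becomes c·x^i·y^j·1^k = c·x^i·y^j.
Substituting Z = 1: F(X, Y, 1) = -2*x**2 + 2*x*y + x + 2*y.
Note: deg(f) ≤ deg(F) = 2; strict inequality happens when F is divisible by Z (lost terms).


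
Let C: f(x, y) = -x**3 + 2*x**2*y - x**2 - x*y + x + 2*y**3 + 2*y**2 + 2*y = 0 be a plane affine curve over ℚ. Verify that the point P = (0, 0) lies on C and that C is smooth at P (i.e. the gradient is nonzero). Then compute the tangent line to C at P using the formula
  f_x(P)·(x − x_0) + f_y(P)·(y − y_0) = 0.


Tangent line at P: x + 2*y = 0.

Step 1: f(0, 0) = 0, so P lies on C.
Step 2: partial derivatives
  f_x(x, y) = -3*x**2 + 4*x*y - 2*x - y + 1, f_y(x, y) = 2*x**2 - x + 6*y**2 + 4*y + 2.
  f_x(P) = 1, f_y(P) = 2 (gradient nonzero, so P is smooth).
Step 3: tangent line at P: 1·(x − 0) + 2·(y − 0) = 0.
Expanding: x + 2*y = 0.


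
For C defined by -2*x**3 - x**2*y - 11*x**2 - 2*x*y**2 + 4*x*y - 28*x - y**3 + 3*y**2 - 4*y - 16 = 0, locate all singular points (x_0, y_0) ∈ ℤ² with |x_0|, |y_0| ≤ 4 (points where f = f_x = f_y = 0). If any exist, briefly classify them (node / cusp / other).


Singular points: {(-2, 2)}; classification: node.

Compute partial derivatives:
  f_x = -6*x**2 - 2*x*y - 22*x - 2*y**2 + 4*y - 28.
  f_y = -x**2 - 4*x*y + 4*x - 3*y**2 + 6*y - 4.
Scan x_0 ∈ {−4, ..., 4}. For each x_0, f_y(x_0, y) is a polynomial in y; find its integer roots y ∈ {−4, ..., 4}, then test f_x and f at those candidates.
  x = -4: f_y(-4, y) = -3*y**2 + 22*y - 36; no integer root y with |y| ≤ 4.
  x = -3: f_y(-3, y) = -3*y**2 + 18*y - 25; no integer root y with |y| ≤ 4.
  x = -2: f_y(-2, y) = -3*y**2 + 14*y - 16; vanishes at y ∈ {2}. (-2, 2): f_x = 0, f = 0 — SINGULAR.
  x = -1: f_y(-1, y) = -3*y**2 + 10*y - 9; no integer root y with |y| ≤ 4.
  x = 0: f_y(0, y) = -3*y**2 + 6*y - 4; no integer root y with |y| ≤ 4.
  x = 1: f_y(1, y) = -3*y**2 + 2*y - 1; no integer root y with |y| ≤ 4.
  x = 2: f_y(2, y) = -3*y**2 - 2*y; vanishes at y ∈ {0}. (2, 0): f_x = -96 ≠ 0.
  x = 3: f_y(3, y) = -3*y**2 - 6*y - 1; no integer root y with |y| ≤ 4.
  x = 4: f_y(4, y) = -3*y**2 - 10*y - 4; no integer root y with |y| ≤ 4.
Only singular point on the grid: (-2, 2).
Classify: substitute x = -2 + u, y = 2 + v and expand: f = -2*u**3 - u**2*v - u**2 - 2*u*v**2 - v**3 + v**2.
No constant or linear terms (consistent with a singular point). Quadratic part: -u**2 + v**2. Cubic part: -2*u**3 - u**2*v - 2*u*v**2 - v**3.
The quadratic part v**2 - u**2 = (v − u)(v + u) splits into two distinct linear factors, so there are two distinct tangent lines y − 2 = ±(x − -2) — this is a node (ordinary double point).
Classification: node.
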